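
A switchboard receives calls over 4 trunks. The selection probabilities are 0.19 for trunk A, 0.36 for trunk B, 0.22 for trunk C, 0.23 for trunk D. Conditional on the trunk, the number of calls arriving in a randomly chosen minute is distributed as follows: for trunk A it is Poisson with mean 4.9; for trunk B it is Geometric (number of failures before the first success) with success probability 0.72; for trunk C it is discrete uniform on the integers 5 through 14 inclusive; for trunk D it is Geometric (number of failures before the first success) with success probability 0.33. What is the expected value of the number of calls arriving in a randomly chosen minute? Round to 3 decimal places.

Component means — A: 4.9; B: 0.388889; C: 9.5; D: 2.0303.
E[X] = 0.19·4.9 + 0.36·0.388889 + 0.22·9.5 + 0.23·2.0303 = 3.62797.

3.628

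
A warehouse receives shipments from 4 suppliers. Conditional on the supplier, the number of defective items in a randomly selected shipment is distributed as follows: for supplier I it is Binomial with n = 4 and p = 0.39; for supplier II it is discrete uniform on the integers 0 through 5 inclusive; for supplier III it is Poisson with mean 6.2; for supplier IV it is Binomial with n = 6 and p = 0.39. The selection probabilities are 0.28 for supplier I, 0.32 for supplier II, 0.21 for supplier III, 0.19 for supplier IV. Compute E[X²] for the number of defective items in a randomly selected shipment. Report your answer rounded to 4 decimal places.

14.5672

For each component E[X²] = Var + (mean)², giving I: 3.3852; II: 9.16667; III: 44.64; IV: 6.903.
Overall E[X²] = 0.28·3.3852 + 0.32·9.16667 + 0.21·44.64 + 0.19·6.903 = 14.5672.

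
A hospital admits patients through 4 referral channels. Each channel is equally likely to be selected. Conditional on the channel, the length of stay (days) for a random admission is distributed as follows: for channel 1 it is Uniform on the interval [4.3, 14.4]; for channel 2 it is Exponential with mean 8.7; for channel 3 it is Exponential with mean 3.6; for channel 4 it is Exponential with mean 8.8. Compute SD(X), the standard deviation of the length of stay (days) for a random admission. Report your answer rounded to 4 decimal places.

Per component, 1: μ=9.35, E[X²]=95.9233; 2: μ=8.7, E[X²]=151.38; 3: μ=3.6, E[X²]=25.92; 4: μ=8.8, E[X²]=154.88.
E[X] = 0.25·9.35 + 0.25·8.7 + 0.25·3.6 + 0.25·8.8 = 7.6125.
E[X²] = 0.25·95.9233 + 0.25·151.38 + 0.25·25.92 + 0.25·154.88 = 107.026.
Var(X) = E[X²] − (E[X])² = 107.026 − 57.9502 = 49.0757.
SD(X) = √49.0757 = 7.0054.

7.0054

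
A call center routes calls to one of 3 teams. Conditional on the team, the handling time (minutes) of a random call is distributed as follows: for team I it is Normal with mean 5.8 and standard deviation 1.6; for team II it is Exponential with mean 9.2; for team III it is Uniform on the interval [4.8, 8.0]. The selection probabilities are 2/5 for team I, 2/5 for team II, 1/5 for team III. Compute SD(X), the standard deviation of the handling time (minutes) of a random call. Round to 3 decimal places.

Per component, I: μ=5.8, E[X²]=36.2; II: μ=9.2, E[X²]=169.28; III: μ=6.4, E[X²]=41.8133.
E[X] = 0.4·5.8 + 0.4·9.2 + 0.2·6.4 = 7.28.
E[X²] = 0.4·36.2 + 0.4·169.28 + 0.2·41.8133 = 90.5547.
Var(X) = E[X²] − (E[X])² = 90.5547 − 52.9984 = 37.5563.
SD(X) = √37.5563 = 6.12832.

6.128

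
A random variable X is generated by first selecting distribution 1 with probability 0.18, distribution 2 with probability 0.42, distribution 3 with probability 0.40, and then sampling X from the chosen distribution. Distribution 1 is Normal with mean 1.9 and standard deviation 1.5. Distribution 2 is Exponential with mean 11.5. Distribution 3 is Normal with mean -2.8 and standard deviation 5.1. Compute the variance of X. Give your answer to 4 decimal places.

Per component, 1: μ=1.9, E[X²]=5.86; 2: μ=11.5, E[X²]=264.5; 3: μ=-2.8, E[X²]=33.85.
E[X] = 0.18·1.9 + 0.42·11.5 + 0.4·-2.8 = 4.052.
E[X²] = 0.18·5.86 + 0.42·264.5 + 0.4·33.85 = 125.685.
Var(X) = E[X²] − (E[X])² = 125.685 − 16.4187 = 109.266.

109.2661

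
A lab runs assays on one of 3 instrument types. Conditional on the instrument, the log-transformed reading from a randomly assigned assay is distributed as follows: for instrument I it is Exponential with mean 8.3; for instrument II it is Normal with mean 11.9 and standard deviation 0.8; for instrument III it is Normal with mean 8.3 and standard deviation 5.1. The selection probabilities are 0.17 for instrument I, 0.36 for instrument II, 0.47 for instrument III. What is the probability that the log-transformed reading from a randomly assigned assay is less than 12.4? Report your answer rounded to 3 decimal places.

Conditional on each instrument, P(X < 12.4): I: 0.775522; II: 0.734014; III: 0.789279.
By total probability, P(X < 12.4) = 0.17·0.775522 + 0.36·0.734014 + 0.47·0.789279 = 0.767045.

0.767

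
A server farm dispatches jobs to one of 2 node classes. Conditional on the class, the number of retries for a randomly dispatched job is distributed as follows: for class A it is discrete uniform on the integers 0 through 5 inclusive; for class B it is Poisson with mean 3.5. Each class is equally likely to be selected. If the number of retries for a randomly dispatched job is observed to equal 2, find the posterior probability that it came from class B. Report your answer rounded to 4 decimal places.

0.5260

Likelihoods P(X=2 | ·): A: 0.166667; B: 0.184959.
Posterior ∝ prior × likelihood. Numerator for B: 0.5·0.184959 = 0.0924795.
Normalizing constant: 0.5·0.166667 + 0.5·0.184959 = 0.175813.
P(B | observation) = 0.0924795 / 0.175813 = 0.526011.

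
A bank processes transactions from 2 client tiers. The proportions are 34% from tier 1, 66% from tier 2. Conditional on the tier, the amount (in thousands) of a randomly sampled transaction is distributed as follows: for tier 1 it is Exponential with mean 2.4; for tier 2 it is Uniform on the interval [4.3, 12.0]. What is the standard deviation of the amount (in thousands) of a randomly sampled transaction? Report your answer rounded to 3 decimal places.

Per component, 1: μ=2.4, E[X²]=11.52; 2: μ=8.15, E[X²]=71.3633.
E[X] = 0.34·2.4 + 0.66·8.15 = 6.195.
E[X²] = 0.34·11.52 + 0.66·71.3633 = 51.0166.
Var(X) = E[X²] − (E[X])² = 51.0166 − 38.378 = 12.6386.
SD(X) = √12.6386 = 3.55508.

3.555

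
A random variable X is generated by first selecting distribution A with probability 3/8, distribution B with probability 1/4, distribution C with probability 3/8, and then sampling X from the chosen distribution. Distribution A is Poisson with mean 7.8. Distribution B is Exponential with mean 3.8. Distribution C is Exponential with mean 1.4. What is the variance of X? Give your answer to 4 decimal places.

Per component, A: μ=7.8, E[X²]=68.64; B: μ=3.8, E[X²]=28.88; C: μ=1.4, E[X²]=3.92.
E[X] = 0.375·7.8 + 0.25·3.8 + 0.375·1.4 = 4.4.
E[X²] = 0.375·68.64 + 0.25·28.88 + 0.375·3.92 = 34.43.
Var(X) = E[X²] − (E[X])² = 34.43 − 19.36 = 15.07.

15.0700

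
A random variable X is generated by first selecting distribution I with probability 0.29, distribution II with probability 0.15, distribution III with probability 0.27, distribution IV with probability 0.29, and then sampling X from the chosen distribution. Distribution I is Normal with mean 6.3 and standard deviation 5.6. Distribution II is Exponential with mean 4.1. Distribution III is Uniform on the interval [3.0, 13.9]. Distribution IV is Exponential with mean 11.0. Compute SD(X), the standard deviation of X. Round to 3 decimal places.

Per component, I: μ=6.3, E[X²]=71.05; II: μ=4.1, E[X²]=33.62; III: μ=8.45, E[X²]=81.3033; IV: μ=11, E[X²]=242.
E[X] = 0.29·6.3 + 0.15·4.1 + 0.27·8.45 + 0.29·11 = 7.9135.
E[X²] = 0.29·71.05 + 0.15·33.62 + 0.27·81.3033 + 0.29·242 = 117.779.
Var(X) = E[X²] − (E[X])² = 117.779 − 62.6235 = 55.1559.
SD(X) = √55.1559 = 7.4267.

7.427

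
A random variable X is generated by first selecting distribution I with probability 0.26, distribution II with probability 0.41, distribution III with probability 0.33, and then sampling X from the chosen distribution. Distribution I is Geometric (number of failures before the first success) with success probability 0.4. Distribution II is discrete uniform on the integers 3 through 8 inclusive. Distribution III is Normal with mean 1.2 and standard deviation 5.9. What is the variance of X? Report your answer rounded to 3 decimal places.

17.873

Per component, I: μ=1.5, E[X²]=6; II: μ=5.5, E[X²]=33.1667; III: μ=1.2, E[X²]=36.25.
E[X] = 0.26·1.5 + 0.41·5.5 + 0.33·1.2 = 3.041.
E[X²] = 0.26·6 + 0.41·33.1667 + 0.33·36.25 = 27.1208.
Var(X) = E[X²] − (E[X])² = 27.1208 − 9.24768 = 17.8732.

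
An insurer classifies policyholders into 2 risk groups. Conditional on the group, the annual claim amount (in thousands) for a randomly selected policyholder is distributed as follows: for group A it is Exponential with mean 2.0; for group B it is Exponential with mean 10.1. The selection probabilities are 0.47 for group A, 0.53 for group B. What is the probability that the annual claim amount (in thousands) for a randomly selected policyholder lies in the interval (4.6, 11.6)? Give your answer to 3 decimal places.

Conditional on each group, P(4.6 < X < 11.6): A: 0.0972313; B: 0.317058.
By total probability, P(4.6 < X < 11.6) = 0.47·0.0972313 + 0.53·0.317058 = 0.213739.

0.214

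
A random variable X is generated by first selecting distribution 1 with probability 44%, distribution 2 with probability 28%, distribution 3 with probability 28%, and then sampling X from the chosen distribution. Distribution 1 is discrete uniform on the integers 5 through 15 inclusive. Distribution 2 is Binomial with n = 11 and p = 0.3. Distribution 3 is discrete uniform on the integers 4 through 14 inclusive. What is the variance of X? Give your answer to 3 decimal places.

Per component, 1: μ=10, E[X²]=110; 2: μ=3.3, E[X²]=13.2; 3: μ=9, E[X²]=91.
E[X] = 0.44·10 + 0.28·3.3 + 0.28·9 = 7.844.
E[X²] = 0.44·110 + 0.28·13.2 + 0.28·91 = 77.576.
Var(X) = E[X²] − (E[X])² = 77.576 − 61.5283 = 16.0477.

16.048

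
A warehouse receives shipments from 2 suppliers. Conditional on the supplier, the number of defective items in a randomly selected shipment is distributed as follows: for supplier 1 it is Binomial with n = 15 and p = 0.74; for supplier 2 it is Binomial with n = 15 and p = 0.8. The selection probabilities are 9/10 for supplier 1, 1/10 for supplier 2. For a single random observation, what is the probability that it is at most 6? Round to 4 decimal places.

Conditional on each supplier, P(X ≤ 6): 1: 0.00557228; 2: 0.000784985.
By total probability, P(X ≤ 6) = 0.9·0.00557228 + 0.1·0.000784985 = 0.00509355.

0.0051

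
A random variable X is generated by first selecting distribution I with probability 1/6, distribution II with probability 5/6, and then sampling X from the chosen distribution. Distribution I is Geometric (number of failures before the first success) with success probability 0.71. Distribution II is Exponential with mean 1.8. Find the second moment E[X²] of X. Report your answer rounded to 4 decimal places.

5.5237

For each component E[X²] = Var + (mean)², giving I: 0.742115; II: 6.48.
Overall E[X²] = 0.166667·0.742115 + 0.833333·6.48 = 5.52369.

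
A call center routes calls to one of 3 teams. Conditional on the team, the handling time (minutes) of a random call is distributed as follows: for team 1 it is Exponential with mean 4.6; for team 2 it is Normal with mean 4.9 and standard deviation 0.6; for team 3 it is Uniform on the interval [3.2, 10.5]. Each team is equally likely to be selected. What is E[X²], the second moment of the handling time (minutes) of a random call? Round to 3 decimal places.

39.351

For each component E[X²] = Var + (mean)², giving 1: 42.32; 2: 24.37; 3: 51.3633.
Overall E[X²] = 0.333333·42.32 + 0.333333·24.37 + 0.333333·51.3633 = 39.3511.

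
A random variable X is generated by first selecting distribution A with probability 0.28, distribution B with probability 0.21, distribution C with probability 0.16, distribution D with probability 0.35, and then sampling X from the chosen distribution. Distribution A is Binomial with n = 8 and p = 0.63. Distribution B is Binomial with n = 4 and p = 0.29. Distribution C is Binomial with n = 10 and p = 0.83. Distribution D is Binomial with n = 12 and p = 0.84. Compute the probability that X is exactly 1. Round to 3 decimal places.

Conditional on each component, P(X = 1): A: 0.00478457; B: 0.415177; C: 9.84279e-07; D: 1.77329e-08.
By total probability, P(X = 1) = 0.28·0.00478457 + 0.21·0.415177 + 0.16·9.84279e-07 + 0.35·1.77329e-08 = 0.088527.

0.089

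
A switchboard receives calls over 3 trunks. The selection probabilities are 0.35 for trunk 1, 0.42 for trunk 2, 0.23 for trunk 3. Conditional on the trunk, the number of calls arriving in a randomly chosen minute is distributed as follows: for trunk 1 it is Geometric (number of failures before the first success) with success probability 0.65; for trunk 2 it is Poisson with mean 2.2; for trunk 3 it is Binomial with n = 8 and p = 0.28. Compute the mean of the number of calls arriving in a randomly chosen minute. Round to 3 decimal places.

1.628

Component means — 1: 0.538462; 2: 2.2; 3: 2.24.
E[X] = 0.35·0.538462 + 0.42·2.2 + 0.23·2.24 = 1.62766.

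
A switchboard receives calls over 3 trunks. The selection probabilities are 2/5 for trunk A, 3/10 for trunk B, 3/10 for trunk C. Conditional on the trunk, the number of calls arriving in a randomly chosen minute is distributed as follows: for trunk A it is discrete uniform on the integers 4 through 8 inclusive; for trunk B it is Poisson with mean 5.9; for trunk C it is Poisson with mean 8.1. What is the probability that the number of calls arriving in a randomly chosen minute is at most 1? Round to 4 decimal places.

Conditional on each trunk, P(X ≤ 1): A: 0; B: 0.0189022; C: 0.00276221.
By total probability, P(X ≤ 1) = 0.4·0 + 0.3·0.0189022 + 0.3·0.00276221 = 0.00649931.

0.0065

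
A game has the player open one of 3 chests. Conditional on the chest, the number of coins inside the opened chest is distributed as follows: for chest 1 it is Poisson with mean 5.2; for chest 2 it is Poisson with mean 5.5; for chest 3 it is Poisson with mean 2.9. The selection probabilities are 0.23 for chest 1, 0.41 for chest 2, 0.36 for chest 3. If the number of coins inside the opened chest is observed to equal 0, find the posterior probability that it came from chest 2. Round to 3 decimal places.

0.074

Likelihoods P(X=0 | ·): 1: 0.00551656; 2: 0.00408677; 3: 0.0550232.
Posterior ∝ prior × likelihood. Numerator for 2: 0.41·0.00408677 = 0.00167558.
Normalizing constant: 0.23·0.00551656 + 0.41·0.00408677 + 0.36·0.0550232 = 0.0227527.
P(2 | observation) = 0.00167558 / 0.0227527 = 0.0736428.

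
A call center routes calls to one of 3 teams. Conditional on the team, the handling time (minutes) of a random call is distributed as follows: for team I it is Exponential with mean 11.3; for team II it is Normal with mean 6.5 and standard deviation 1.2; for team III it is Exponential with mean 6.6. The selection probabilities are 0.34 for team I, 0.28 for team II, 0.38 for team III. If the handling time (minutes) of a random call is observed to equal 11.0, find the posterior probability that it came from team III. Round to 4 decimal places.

Likelihoods f(11.0 | ·): I: 0.0334316; II: 0.00029383; III: 0.0286175.
Posterior ∝ prior × likelihood. Numerator for III: 0.38·0.0286175 = 0.0108747.
Normalizing constant: 0.34·0.0334316 + 0.28·0.00029383 + 0.38·0.0286175 = 0.0223237.
P(III | observation) = 0.0108747 / 0.0223237 = 0.487136.

0.4871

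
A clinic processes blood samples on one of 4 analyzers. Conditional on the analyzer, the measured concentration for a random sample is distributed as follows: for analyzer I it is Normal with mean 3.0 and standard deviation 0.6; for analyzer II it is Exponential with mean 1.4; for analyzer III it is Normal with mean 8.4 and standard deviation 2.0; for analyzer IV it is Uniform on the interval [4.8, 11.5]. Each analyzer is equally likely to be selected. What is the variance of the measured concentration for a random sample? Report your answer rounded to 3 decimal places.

Per component, I: μ=3, E[X²]=9.36; II: μ=1.4, E[X²]=3.92; III: μ=8.4, E[X²]=74.56; IV: μ=8.15, E[X²]=70.1633.
E[X] = 0.25·3 + 0.25·1.4 + 0.25·8.4 + 0.25·8.15 = 5.2375.
E[X²] = 0.25·9.36 + 0.25·3.92 + 0.25·74.56 + 0.25·70.1633 = 39.5008.
Var(X) = E[X²] − (E[X])² = 39.5008 − 27.4314 = 12.0694.

12.069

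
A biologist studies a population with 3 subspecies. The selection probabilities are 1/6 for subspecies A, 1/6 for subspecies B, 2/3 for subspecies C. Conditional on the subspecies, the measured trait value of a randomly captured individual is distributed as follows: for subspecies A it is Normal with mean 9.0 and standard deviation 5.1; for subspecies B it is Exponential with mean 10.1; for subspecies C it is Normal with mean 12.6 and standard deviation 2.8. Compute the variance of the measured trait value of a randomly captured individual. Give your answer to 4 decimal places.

Per component, A: μ=9, E[X²]=107.01; B: μ=10.1, E[X²]=204.02; C: μ=12.6, E[X²]=166.6.
E[X] = 0.166667·9 + 0.166667·10.1 + 0.666667·12.6 = 11.5833.
E[X²] = 0.166667·107.01 + 0.166667·204.02 + 0.666667·166.6 = 162.905.
Var(X) = E[X²] − (E[X])² = 162.905 − 134.174 = 28.7314.

28.7314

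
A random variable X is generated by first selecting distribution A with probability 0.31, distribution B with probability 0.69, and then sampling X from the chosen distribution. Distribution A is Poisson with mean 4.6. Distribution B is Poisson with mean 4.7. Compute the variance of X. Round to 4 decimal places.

4.6711

Per component, A: μ=4.6, E[X²]=25.76; B: μ=4.7, E[X²]=26.79.
E[X] = 0.31·4.6 + 0.69·4.7 = 4.669.
E[X²] = 0.31·25.76 + 0.69·26.79 = 26.4707.
Var(X) = E[X²] − (E[X])² = 26.4707 − 21.7996 = 4.67114.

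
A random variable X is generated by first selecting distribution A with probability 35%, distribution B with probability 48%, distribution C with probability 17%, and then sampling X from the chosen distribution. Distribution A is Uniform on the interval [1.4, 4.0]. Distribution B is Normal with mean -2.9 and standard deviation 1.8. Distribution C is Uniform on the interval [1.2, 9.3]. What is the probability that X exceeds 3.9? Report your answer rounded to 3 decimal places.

Conditional on each component, P(X > 3.9): A: 0.0384615; B: 7.9117e-05; C: 0.666667.
By total probability, P(X > 3.9) = 0.35·0.0384615 + 0.48·7.9117e-05 + 0.17·0.666667 = 0.126833.

0.127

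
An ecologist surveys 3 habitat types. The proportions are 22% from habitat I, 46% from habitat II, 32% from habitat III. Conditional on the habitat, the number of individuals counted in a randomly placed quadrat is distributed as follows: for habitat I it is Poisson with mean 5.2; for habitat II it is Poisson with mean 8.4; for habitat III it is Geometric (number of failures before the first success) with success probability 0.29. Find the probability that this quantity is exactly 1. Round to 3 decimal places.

0.073

Conditional on each habitat, P(X = 1): I: 0.0286861; II: 0.00188889; III: 0.2059.
By total probability, P(X = 1) = 0.22·0.0286861 + 0.46·0.00188889 + 0.32·0.2059 = 0.0730678.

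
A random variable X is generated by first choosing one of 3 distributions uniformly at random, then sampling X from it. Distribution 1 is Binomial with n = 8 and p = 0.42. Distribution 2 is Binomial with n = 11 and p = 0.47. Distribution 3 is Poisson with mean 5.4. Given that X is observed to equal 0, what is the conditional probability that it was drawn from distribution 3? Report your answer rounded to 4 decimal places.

Likelihoods P(X=0 | ·): 1: 0.0128063; 2: 0.000926904; 3: 0.00451658.
Posterior ∝ prior × likelihood. Numerator for 3: 0.333333·0.00451658 = 0.00150553.
Normalizing constant: 0.333333·0.0128063 + 0.333333·0.000926904 + 0.333333·0.00451658 = 0.00608326.
P(3 | observation) = 0.00150553 / 0.00608326 = 0.247487.

0.2475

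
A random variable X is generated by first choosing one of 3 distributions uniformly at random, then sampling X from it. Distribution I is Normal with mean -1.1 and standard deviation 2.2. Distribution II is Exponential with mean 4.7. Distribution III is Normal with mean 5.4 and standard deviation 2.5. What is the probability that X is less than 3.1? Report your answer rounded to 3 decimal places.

0.545

Conditional on each component, P(X < 3.1): I: 0.971875; II: 0.482929; III: 0.178786.
By total probability, P(X < 3.1) = 0.333333·0.971875 + 0.333333·0.482929 + 0.333333·0.178786 = 0.54453.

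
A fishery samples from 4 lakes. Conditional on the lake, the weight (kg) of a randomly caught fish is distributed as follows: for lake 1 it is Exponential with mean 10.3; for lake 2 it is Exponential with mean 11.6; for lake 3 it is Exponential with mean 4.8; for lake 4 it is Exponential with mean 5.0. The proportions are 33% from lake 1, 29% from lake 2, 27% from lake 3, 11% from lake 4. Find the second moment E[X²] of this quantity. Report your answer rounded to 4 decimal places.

For each component E[X²] = Var + (mean)², giving 1: 212.18; 2: 269.12; 3: 46.08; 4: 50.
Overall E[X²] = 0.33·212.18 + 0.29·269.12 + 0.27·46.08 + 0.11·50 = 166.006.

166.0058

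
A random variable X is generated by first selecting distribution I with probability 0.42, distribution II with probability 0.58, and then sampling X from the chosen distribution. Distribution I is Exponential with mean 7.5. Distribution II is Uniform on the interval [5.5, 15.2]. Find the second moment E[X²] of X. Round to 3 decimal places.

For each component E[X²] = Var + (mean)², giving I: 112.5; II: 114.963.
Overall E[X²] = 0.42·112.5 + 0.58·114.963 = 113.929.

113.929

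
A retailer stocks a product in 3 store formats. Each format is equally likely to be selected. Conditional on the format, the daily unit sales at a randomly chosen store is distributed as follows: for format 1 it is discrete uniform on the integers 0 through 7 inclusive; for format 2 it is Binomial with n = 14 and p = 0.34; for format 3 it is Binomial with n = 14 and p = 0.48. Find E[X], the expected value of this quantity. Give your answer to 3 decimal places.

4.993

Component means — 1: 3.5; 2: 4.76; 3: 6.72.
E[X] = 0.333333·3.5 + 0.333333·4.76 + 0.333333·6.72 = 4.99333.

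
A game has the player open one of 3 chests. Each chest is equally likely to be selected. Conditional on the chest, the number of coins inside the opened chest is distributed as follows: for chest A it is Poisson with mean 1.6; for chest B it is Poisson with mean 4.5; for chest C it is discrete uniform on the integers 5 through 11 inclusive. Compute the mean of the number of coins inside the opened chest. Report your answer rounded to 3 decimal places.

Component means — A: 1.6; B: 4.5; C: 8.
E[X] = 0.333333·1.6 + 0.333333·4.5 + 0.333333·8 = 4.7.

4.700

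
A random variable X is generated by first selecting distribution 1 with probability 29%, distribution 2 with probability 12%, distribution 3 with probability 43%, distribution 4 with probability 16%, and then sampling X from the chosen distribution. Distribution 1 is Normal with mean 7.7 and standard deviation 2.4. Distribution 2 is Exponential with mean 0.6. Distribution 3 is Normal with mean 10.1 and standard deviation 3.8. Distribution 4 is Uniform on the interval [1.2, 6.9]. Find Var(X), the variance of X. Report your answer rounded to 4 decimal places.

Per component, 1: μ=7.7, E[X²]=65.05; 2: μ=0.6, E[X²]=0.72; 3: μ=10.1, E[X²]=116.45; 4: μ=4.05, E[X²]=19.11.
E[X] = 0.29·7.7 + 0.12·0.6 + 0.43·10.1 + 0.16·4.05 = 7.296.
E[X²] = 0.29·65.05 + 0.12·0.72 + 0.43·116.45 + 0.16·19.11 = 72.082.
Var(X) = E[X²] − (E[X])² = 72.082 − 53.2316 = 18.8504.

18.8504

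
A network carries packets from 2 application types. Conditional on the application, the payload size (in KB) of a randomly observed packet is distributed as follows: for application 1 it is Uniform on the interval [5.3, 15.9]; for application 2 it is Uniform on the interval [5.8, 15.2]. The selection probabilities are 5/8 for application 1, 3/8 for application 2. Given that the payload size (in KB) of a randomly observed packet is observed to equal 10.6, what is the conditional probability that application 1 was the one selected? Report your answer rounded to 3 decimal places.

0.596

Likelihoods f(10.6 | ·): 1: 0.0943396; 2: 0.106383.
Posterior ∝ prior × likelihood. Numerator for 1: 0.625·0.0943396 = 0.0589623.
Normalizing constant: 0.625·0.0943396 + 0.375·0.106383 = 0.0988559.
P(1 | observation) = 0.0589623 / 0.0988559 = 0.596447.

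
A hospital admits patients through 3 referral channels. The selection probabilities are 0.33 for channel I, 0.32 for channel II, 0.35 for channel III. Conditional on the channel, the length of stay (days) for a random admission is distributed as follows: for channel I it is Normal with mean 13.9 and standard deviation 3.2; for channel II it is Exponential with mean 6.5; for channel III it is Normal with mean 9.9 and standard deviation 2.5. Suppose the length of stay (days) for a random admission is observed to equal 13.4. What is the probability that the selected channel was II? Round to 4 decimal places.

Likelihoods f(13.4 | ·): I: 0.123157; II: 0.0195782; III: 0.059891.
Posterior ∝ prior × likelihood. Numerator for II: 0.32·0.0195782 = 0.00626501.
Normalizing constant: 0.33·0.123157 + 0.32·0.0195782 + 0.35·0.059891 = 0.0678686.
P(II | observation) = 0.00626501 / 0.0678686 = 0.0923109.

0.0923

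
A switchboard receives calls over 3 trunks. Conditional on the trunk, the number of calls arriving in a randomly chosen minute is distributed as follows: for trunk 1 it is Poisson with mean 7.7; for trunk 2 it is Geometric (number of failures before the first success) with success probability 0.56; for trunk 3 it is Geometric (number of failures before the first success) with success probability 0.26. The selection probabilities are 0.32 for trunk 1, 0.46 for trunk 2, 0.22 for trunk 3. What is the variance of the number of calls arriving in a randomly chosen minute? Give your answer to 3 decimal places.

14.643

Per component, 1: μ=7.7, E[X²]=66.99; 2: μ=0.785714, E[X²]=2.02041; 3: μ=2.84615, E[X²]=19.0473.
E[X] = 0.32·7.7 + 0.46·0.785714 + 0.22·2.84615 = 3.45158.
E[X²] = 0.32·66.99 + 0.46·2.02041 + 0.22·19.0473 = 26.5566.
Var(X) = E[X²] − (E[X])² = 26.5566 − 11.9134 = 14.6432.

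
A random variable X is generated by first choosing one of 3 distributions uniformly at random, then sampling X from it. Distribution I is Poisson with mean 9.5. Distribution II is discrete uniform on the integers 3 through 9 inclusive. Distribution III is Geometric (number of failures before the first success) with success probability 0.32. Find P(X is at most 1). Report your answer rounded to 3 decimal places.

0.179

Conditional on each component, P(X ≤ 1): I: 0.000785944; II: 0; III: 0.5376.
By total probability, P(X ≤ 1) = 0.333333·0.000785944 + 0.333333·0 + 0.333333·0.5376 = 0.179462.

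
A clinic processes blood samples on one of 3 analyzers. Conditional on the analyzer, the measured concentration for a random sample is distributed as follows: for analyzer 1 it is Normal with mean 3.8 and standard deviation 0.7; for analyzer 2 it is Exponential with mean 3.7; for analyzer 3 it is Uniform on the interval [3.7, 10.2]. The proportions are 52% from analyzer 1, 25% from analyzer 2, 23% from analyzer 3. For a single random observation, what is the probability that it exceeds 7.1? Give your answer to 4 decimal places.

Conditional on each analyzer, P(X > 7.1): 1: 1.2128e-06; 2: 0.146766; 3: 0.476923.
By total probability, P(X > 7.1) = 0.52·1.2128e-06 + 0.25·0.146766 + 0.23·0.476923 = 0.146384.

0.1464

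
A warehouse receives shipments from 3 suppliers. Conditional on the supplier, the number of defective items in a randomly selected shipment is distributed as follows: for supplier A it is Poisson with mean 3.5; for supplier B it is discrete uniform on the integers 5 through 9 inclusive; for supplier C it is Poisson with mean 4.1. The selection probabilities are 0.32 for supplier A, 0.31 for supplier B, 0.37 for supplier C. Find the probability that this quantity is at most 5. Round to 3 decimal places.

Conditional on each supplier, P(X ≤ 5): A: 0.857614; B: 0.2; C: 0.769312.
By total probability, P(X ≤ 5) = 0.32·0.857614 + 0.31·0.2 + 0.37·0.769312 = 0.621082.

0.621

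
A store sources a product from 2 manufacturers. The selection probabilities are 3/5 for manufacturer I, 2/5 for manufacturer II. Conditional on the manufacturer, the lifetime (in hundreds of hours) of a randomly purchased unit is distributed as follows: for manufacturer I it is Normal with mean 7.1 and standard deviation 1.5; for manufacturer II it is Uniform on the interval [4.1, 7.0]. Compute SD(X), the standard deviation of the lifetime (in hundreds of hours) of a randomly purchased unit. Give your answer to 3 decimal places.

1.486

Per component, I: μ=7.1, E[X²]=52.66; II: μ=5.55, E[X²]=31.5033.
E[X] = 0.6·7.1 + 0.4·5.55 = 6.48.
E[X²] = 0.6·52.66 + 0.4·31.5033 = 44.1973.
Var(X) = E[X²] − (E[X])² = 44.1973 − 41.9904 = 2.20693.
SD(X) = √2.20693 = 1.48558.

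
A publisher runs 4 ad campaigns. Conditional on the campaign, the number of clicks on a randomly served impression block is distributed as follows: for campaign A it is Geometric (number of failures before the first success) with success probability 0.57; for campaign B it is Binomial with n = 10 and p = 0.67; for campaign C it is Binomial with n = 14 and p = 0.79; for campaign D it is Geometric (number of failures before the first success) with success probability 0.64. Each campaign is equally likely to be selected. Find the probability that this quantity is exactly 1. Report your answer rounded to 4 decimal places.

Conditional on each campaign, P(X = 1): A: 0.2451; B: 0.000310957; C: 1.70846e-08; D: 0.2304.
By total probability, P(X = 1) = 0.25·0.2451 + 0.25·0.000310957 + 0.25·1.70846e-08 + 0.25·0.2304 = 0.118953.

0.1190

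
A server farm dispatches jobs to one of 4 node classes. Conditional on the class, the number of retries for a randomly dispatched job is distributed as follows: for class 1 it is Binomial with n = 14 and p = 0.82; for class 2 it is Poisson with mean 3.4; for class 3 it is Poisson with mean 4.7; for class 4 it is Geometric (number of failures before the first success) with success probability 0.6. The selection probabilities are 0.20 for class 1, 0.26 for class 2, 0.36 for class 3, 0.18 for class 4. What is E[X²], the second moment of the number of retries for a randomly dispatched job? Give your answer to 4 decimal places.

40.5854

For each component E[X²] = Var + (mean)², giving 1: 133.857; 2: 14.96; 3: 26.79; 4: 1.55556.
Overall E[X²] = 0.2·133.857 + 0.26·14.96 + 0.36·26.79 + 0.18·1.55556 = 40.5854.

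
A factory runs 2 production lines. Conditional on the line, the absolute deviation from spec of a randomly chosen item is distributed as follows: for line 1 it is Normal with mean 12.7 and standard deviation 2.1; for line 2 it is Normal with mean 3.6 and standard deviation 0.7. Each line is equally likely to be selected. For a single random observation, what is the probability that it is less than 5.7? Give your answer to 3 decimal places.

0.500

Conditional on each line, P(X < 5.7): 1: 0.00042906; 2: 0.99865.
By total probability, P(X < 5.7) = 0.5·0.00042906 + 0.5·0.99865 = 0.49954.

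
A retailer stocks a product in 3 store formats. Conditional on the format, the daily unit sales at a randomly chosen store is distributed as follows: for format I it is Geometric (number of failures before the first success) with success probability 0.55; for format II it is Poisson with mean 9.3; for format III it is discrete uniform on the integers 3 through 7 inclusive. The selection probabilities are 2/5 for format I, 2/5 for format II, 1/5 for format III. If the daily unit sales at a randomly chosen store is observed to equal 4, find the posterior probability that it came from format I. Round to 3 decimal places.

0.149

Likelihoods P(X=4 | ·): I: 0.0225534; II: 0.0284959; III: 0.2.
Posterior ∝ prior × likelihood. Numerator for I: 0.4·0.0225534 = 0.00902137.
Normalizing constant: 0.4·0.0225534 + 0.4·0.0284959 + 0.2·0.2 = 0.0604197.
P(I | observation) = 0.00902137 / 0.0604197 = 0.149312.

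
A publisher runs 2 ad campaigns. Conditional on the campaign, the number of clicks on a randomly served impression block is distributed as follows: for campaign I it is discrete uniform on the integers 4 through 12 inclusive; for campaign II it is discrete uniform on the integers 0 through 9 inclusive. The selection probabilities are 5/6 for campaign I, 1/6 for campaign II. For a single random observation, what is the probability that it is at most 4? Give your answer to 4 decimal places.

0.1759

Conditional on each campaign, P(X ≤ 4): I: 0.111111; II: 0.5.
By total probability, P(X ≤ 4) = 0.833333·0.111111 + 0.166667·0.5 = 0.175926.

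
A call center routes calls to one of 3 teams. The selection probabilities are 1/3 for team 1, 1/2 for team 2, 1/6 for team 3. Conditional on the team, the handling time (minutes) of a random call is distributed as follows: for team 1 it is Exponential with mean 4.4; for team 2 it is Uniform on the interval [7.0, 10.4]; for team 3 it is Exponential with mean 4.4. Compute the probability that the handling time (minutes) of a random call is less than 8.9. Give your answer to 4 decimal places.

0.7133

Conditional on each team, P(X < 8.9): 1: 0.867706; 2: 0.558824; 3: 0.867706.
By total probability, P(X < 8.9) = 0.333333·0.867706 + 0.5·0.558824 + 0.166667·0.867706 = 0.713265.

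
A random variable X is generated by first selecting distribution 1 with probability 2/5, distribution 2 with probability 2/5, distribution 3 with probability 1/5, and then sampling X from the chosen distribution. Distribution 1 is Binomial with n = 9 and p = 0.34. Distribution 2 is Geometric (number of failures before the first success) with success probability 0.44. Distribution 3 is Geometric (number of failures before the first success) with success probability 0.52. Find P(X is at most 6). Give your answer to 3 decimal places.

0.988

Conditional on each component, P(X ≤ 6): 1: 0.990642; 2: 0.982729; 3: 0.994129.
By total probability, P(X ≤ 6) = 0.4·0.990642 + 0.4·0.982729 + 0.2·0.994129 = 0.988174.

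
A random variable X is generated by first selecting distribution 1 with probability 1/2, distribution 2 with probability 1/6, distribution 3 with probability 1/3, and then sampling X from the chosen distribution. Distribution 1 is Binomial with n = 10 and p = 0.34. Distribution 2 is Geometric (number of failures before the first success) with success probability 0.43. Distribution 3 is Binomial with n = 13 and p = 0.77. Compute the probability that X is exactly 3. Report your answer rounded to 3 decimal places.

0.142

Conditional on each component, P(X = 3): 1: 0.257292; 2: 0.079633; 3: 5.40899e-05.
By total probability, P(X = 3) = 0.5·0.257292 + 0.166667·0.079633 + 0.333333·5.40899e-05 = 0.141936.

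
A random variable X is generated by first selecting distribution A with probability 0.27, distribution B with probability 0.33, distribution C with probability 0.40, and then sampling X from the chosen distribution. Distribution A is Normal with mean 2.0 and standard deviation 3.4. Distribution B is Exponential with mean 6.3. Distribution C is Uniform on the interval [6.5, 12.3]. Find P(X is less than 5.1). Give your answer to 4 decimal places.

0.4043

Conditional on each component, P(X < 5.1): A: 0.819054; B: 0.55493; C: 0.
By total probability, P(X < 5.1) = 0.27·0.819054 + 0.33·0.55493 + 0.4·0 = 0.404271.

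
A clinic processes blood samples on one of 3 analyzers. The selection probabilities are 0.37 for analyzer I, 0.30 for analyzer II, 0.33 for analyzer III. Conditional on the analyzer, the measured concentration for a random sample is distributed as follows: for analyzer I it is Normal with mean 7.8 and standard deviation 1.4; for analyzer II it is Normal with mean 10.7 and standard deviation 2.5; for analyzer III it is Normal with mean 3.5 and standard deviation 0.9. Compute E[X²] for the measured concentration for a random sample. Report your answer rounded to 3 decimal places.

For each component E[X²] = Var + (mean)², giving I: 62.8; II: 120.74; III: 13.06.
Overall E[X²] = 0.37·62.8 + 0.3·120.74 + 0.33·13.06 = 63.7678.

63.768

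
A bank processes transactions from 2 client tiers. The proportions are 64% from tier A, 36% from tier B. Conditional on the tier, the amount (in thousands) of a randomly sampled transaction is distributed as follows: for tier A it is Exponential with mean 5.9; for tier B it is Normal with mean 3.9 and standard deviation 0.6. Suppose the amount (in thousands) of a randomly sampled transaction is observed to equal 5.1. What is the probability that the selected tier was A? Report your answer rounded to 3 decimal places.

Likelihoods f(5.1 | ·): A: 0.071407; B: 0.0899849.
Posterior ∝ prior × likelihood. Numerator for A: 0.64·0.071407 = 0.0457005.
Normalizing constant: 0.64·0.071407 + 0.36·0.0899849 = 0.0780951.
P(A | observation) = 0.0457005 / 0.0780951 = 0.58519.

0.585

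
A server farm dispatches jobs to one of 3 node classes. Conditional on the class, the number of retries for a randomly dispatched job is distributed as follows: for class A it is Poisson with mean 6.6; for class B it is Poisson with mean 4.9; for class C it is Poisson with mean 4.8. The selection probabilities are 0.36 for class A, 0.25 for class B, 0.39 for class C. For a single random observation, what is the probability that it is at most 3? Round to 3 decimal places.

Conditional on each class, P(X ≤ 3): A: 0.105151; B: 0.279345; C: 0.29423.
By total probability, P(X ≤ 3) = 0.36·0.105151 + 0.25·0.279345 + 0.39·0.29423 = 0.22244.

0.222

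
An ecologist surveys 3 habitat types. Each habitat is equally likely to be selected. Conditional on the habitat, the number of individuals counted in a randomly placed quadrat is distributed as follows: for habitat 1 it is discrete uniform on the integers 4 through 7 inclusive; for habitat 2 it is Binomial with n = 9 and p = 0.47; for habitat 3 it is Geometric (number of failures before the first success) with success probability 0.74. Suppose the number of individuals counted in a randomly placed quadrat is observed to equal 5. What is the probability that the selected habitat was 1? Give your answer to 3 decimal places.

Likelihoods P(X=5 | ·): 1: 0.25; 2: 0.228015; 3: 0.000879222.
Posterior ∝ prior × likelihood. Numerator for 1: 0.333333·0.25 = 0.0833333.
Normalizing constant: 0.333333·0.25 + 0.333333·0.228015 + 0.333333·0.000879222 = 0.159631.
P(1 | observation) = 0.0833333 / 0.159631 = 0.522036.

0.522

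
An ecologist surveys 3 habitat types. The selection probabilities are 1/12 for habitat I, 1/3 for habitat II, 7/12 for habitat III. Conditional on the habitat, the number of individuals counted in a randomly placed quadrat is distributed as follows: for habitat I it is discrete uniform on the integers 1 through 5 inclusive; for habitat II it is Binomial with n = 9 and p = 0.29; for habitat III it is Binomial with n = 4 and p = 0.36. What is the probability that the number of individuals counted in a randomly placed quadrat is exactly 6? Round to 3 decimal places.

0.006

Conditional on each habitat, P(X = 6): I: 0; II: 0.0178831; III: 0.
By total probability, P(X = 6) = 0.0833333·0 + 0.333333·0.0178831 + 0.583333·0 = 0.00596103.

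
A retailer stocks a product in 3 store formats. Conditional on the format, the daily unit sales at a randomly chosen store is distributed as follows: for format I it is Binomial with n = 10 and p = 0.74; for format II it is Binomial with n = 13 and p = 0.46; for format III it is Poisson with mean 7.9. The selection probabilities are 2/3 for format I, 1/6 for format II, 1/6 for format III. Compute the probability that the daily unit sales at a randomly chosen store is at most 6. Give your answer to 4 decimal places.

0.3222

Conditional on each format, P(X ≤ 6): I: 0.247935; II: 0.615818; III: 0.32574.
By total probability, P(X ≤ 6) = 0.666667·0.247935 + 0.166667·0.615818 + 0.166667·0.32574 = 0.322216.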